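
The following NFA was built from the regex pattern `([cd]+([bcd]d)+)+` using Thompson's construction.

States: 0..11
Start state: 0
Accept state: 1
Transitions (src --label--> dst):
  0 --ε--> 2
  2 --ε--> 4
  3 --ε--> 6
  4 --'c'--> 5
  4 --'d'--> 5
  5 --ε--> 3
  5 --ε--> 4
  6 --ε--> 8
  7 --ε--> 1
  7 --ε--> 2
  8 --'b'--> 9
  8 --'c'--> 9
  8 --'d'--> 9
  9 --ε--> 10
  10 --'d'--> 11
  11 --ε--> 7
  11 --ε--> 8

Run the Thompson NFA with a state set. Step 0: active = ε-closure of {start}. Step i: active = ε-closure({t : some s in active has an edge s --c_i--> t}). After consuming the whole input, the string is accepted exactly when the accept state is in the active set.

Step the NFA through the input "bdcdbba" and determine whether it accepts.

initial (ε-close {0}): {0,2,4}
'b' @ 1: {}  — no active states
rest 'dcdbba' ignored (set empty)
final: {}; accept 1 not in set

Answer: REJECT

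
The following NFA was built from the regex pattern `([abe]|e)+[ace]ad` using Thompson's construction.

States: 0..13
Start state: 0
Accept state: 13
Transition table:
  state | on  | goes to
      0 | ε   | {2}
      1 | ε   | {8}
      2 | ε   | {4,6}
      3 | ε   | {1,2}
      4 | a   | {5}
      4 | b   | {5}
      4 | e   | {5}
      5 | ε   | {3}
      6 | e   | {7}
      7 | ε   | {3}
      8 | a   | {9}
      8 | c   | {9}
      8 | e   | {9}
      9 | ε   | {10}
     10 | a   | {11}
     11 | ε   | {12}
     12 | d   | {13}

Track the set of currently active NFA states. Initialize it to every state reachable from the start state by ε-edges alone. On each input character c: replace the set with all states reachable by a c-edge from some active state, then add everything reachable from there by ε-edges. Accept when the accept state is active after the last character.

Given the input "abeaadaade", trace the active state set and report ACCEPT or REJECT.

Answer: REJECT

Trace:
start: ε-closure({0}) = {0,2,4,6}
'a' @ 1: {1,2,3,4,5,6,8}
'b' @ 2: {1,2,3,4,5,6,8}
'e' @ 3: {1,2,3,4,5,6,7,8,9,10}
'a' @ 4: {1,2,3,4,5,6,8,9,10,11,12}
'a' @ 5: {1,2,3,4,5,6,8,9,10,11,12}
'd' @ 6: {13}  ✓accept
'a' @ 7: {}  — state set empty
rest 'ade' ignored (set empty)
end set {} — state 13 not in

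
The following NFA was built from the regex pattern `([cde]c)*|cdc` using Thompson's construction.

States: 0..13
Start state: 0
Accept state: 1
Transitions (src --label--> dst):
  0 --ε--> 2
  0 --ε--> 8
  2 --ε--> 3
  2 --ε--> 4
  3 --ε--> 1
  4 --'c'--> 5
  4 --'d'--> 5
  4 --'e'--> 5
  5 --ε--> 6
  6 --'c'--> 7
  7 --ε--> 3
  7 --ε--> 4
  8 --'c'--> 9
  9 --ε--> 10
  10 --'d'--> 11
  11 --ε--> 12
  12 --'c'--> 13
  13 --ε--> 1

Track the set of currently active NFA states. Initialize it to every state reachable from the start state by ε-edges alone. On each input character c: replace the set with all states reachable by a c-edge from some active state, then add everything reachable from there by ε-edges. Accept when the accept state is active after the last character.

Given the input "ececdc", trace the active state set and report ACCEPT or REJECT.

Answer: ACCEPT

Steps:
S₀ = ε-closure({0}) = {0,1,2,3,4,8}
'e' @ 1: {5,6}
'c' @ 2: {1,3,4,7}  [accepting]
'e' @ 3: {5,6}
'c' @ 4: {1,3,4,7}  [accepting]
'd' @ 5: {5,6}
'c' @ 6: {1,3,4,7}  [accepting]
end set {1,3,4,7} — state 1 in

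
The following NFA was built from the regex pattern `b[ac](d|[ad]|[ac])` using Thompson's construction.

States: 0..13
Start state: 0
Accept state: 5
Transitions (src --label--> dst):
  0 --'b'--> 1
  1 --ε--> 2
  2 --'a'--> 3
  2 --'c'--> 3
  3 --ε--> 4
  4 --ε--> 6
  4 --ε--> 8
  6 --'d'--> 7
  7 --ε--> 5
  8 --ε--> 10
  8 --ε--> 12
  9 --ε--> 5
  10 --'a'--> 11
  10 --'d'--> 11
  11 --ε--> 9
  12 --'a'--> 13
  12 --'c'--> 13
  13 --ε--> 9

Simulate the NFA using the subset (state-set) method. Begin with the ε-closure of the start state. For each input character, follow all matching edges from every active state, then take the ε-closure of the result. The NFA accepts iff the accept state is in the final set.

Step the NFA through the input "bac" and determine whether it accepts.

Answer: ACCEPT

Steps:
initial (ε-close {0}): {0}
'b' @ 1: {1,2}
'a' @ 2: {3,4,6,8,10,12}
'c' @ 3: {5,9,13}  [accepting]
after full input: {5,9,13}  (accept=5 in)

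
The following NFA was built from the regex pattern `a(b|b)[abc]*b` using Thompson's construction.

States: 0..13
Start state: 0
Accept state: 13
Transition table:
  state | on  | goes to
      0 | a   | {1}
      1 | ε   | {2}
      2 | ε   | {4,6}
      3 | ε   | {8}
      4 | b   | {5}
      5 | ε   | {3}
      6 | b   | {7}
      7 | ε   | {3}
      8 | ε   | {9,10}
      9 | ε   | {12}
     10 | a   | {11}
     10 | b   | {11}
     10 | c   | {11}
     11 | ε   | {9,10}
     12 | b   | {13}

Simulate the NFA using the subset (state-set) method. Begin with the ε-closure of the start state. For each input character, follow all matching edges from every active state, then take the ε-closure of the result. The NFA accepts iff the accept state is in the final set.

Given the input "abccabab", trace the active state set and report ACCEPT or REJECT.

initial (ε-close {0}): {0}
'a' @ 1: {1,2,4,6}
'b' @ 2: {3,5,7,8,9,10,12}
'c' @ 3: {9,10,11,12}
'c' @ 4: {9,10,11,12}
'a' @ 5: {9,10,11,12}
'b' @ 6: {9,10,11,12,13}  (accept∈set)
'a' @ 7: {9,10,11,12}
'b' @ 8: {9,10,11,12,13}  (accept∈set)
end set {9,10,11,12,13} — state 13 in

Answer: ACCEPT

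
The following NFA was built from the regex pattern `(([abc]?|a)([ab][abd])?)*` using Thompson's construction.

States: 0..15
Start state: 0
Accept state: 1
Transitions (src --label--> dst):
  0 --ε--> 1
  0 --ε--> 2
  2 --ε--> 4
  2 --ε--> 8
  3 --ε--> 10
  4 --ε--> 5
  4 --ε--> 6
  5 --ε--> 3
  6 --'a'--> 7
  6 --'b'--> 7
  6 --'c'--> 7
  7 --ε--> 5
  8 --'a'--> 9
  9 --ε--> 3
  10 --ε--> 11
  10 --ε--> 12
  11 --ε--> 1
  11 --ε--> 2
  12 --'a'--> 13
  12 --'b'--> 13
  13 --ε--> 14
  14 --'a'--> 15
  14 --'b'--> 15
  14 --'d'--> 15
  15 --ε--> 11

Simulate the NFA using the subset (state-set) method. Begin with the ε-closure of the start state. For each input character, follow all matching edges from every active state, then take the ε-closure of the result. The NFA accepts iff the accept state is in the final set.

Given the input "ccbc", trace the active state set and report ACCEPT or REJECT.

S₀ = ε-closure({0}) = {0,1,2,3,4,5,6,8,10,11,12}
'c' @ 1: {1,2,3,4,5,6,7,8,10,11,12}  [accepting]
'c' @ 2: {1,2,3,4,5,6,7,8,10,11,12}  [accepting]
'b' @ 3: {1,2,3,4,5,6,7,8,10,11,12,13,14}  [accepting]
'c' @ 4: {1,2,3,4,5,6,7,8,10,11,12}  [accepting]
after full input: {1,2,3,4,5,6,7,8,10,11,12}  (accept=1 in)

Answer: ACCEPT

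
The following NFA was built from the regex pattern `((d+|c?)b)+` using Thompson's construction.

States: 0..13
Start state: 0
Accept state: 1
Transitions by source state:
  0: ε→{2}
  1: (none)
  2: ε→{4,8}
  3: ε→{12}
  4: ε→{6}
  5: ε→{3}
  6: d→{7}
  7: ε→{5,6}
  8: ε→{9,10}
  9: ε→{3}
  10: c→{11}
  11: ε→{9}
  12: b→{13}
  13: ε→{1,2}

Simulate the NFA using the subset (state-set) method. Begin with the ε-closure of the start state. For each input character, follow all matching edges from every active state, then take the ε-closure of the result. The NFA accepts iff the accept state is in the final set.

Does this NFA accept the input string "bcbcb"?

initial (ε-close {0}): {0,2,3,4,6,8,9,10,12}
'b' @ 1: {1,2,3,4,6,8,9,10,12,13}  (accept∈set)
'c' @ 2: {3,9,11,12}
'b' @ 3: {1,2,3,4,6,8,9,10,12,13}  (accept∈set)
'c' @ 4: {3,9,11,12}
'b' @ 5: {1,2,3,4,6,8,9,10,12,13}  (accept∈set)
after full input: {1,2,3,4,6,8,9,10,12,13}  (accept=1 in)

Answer: ACCEPT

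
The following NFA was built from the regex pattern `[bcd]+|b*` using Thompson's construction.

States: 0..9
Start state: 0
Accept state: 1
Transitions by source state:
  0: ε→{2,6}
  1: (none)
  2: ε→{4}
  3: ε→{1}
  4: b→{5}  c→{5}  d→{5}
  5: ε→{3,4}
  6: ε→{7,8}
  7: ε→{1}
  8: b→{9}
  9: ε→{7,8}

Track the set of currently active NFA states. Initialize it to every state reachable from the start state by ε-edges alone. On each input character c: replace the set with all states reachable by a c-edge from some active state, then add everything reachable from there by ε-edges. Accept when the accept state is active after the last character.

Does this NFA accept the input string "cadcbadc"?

Answer: REJECT

Trace:
initial (ε-close {0}): {0,1,2,4,6,7,8}
'c' @ 1: {1,3,4,5}  ✓accept
'a' @ 2: {}  — dead — no transitions
rest 'dcbadc' ignored (set empty)
end set {} — state 1 not in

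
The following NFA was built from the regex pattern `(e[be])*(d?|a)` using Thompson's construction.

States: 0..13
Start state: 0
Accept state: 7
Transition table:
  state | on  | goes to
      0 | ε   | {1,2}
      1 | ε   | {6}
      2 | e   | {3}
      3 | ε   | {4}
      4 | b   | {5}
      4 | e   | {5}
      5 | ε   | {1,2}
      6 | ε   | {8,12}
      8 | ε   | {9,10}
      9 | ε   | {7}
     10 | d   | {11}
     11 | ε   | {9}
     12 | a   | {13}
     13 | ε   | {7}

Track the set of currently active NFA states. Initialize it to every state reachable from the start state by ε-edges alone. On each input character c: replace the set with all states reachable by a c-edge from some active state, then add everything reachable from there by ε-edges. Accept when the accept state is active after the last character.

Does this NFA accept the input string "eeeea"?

S₀ = ε-closure({0}) = {0,1,2,6,7,8,9,10,12}
'e' @ 1: {3,4}
'e' @ 2: {1,2,5,6,7,8,9,10,12}  (accept∈set)
'e' @ 3: {3,4}
'e' @ 4: {1,2,5,6,7,8,9,10,12}  (accept∈set)
'a' @ 5: {7,13}  (accept∈set)
end set {7,13} — state 7 in

Answer: ACCEPT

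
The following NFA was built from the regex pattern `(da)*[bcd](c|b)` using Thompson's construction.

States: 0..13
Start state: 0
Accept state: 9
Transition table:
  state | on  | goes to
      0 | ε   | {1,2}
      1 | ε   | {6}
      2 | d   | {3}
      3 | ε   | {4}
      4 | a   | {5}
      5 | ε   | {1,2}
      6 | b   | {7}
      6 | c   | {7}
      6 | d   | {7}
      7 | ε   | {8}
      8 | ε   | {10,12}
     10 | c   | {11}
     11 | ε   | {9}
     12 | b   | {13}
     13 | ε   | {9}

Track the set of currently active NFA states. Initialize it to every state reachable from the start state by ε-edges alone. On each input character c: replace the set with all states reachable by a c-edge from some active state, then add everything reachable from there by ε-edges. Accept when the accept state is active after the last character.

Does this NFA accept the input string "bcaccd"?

start: ε-closure({0}) = {0,1,2,6}
'b' @ 1: {7,8,10,12}
'c' @ 2: {9,11}  [accepting]
'a' @ 3: {}  — dead — no transitions
rest 'ccd' ignored (set empty)
end set {} — state 9 not in

Answer: REJECT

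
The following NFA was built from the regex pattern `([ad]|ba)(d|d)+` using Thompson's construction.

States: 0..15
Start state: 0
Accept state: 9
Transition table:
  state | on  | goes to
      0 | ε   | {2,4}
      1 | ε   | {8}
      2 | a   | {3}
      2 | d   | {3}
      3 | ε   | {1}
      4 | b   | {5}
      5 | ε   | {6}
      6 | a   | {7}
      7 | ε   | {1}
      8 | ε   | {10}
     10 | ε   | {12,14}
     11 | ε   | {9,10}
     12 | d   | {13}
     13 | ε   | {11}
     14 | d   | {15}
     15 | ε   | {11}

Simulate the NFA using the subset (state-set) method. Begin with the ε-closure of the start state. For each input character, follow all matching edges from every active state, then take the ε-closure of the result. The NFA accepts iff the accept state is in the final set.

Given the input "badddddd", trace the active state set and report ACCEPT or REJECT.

S₀ = ε-closure({0}) = {0,2,4}
'b' @ 1: {5,6}
'a' @ 2: {1,7,8,10,12,14}
'd' @ 3: {9,10,11,12,13,14,15}  ✓accept
'd' @ 4: {9,10,11,12,13,14,15}  ✓accept
'd' @ 5: {9,10,11,12,13,14,15}  ✓accept
'd' @ 6: {9,10,11,12,13,14,15}  ✓accept
'd' @ 7: {9,10,11,12,13,14,15}  ✓accept
'd' @ 8: {9,10,11,12,13,14,15}  ✓accept
end set {9,10,11,12,13,14,15} — state 9 in

Answer: ACCEPT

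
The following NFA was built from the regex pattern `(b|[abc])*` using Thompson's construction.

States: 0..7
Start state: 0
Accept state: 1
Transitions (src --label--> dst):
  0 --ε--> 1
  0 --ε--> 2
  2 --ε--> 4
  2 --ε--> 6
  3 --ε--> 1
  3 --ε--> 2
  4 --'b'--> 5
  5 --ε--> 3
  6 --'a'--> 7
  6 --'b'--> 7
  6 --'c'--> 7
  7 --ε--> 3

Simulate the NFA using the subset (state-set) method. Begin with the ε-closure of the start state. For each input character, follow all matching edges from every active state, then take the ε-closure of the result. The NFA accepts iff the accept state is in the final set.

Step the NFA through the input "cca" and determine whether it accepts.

start: ε-closure({0}) = {0,1,2,4,6}
'c' @ 1: {1,2,3,4,6,7}  [accepting]
'c' @ 2: {1,2,3,4,6,7}  [accepting]
'a' @ 3: {1,2,3,4,6,7}  [accepting]
after full input: {1,2,3,4,6,7}  (accept=1 in)

Answer: ACCEPT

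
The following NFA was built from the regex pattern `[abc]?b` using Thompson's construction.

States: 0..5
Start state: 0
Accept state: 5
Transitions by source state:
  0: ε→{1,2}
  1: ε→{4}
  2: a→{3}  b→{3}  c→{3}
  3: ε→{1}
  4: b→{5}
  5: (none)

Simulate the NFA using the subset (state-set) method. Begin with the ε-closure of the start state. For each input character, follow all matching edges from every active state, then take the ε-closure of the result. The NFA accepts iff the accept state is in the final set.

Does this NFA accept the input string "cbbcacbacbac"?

Answer: REJECT

Trace:
start: ε-closure({0}) = {0,1,2,4}
'c' @ 1: {1,3,4}
'b' @ 2: {5}  ✓accept
'b' @ 3: {}  — no active states
rest 'cacbacbac' ignored (set empty)
after full input: {}  (accept=5 not in)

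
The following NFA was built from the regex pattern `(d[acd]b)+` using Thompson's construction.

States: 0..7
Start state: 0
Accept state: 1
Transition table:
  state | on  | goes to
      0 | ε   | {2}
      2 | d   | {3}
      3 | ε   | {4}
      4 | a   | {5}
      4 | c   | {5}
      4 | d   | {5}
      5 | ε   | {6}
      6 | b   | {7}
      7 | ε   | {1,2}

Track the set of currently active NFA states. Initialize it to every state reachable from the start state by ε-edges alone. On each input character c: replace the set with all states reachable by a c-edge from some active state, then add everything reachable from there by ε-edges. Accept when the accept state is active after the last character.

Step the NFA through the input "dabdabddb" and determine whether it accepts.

Answer: ACCEPT

Derivation:
initial (ε-close {0}): {0,2}
'd' @ 1: {3,4}
'a' @ 2: {5,6}
'b' @ 3: {1,2,7}  ✓accept
'd' @ 4: {3,4}
'a' @ 5: {5,6}
'b' @ 6: {1,2,7}  ✓accept
'd' @ 7: {3,4}
'd' @ 8: {5,6}
'b' @ 9: {1,2,7}  ✓accept
final: {1,2,7}; accept 1 in set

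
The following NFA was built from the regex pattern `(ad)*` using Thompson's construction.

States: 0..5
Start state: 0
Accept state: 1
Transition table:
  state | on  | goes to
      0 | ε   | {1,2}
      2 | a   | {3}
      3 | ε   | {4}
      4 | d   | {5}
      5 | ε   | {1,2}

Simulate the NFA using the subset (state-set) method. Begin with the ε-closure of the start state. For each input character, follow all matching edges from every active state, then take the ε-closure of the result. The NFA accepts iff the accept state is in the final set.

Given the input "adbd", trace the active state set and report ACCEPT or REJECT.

Answer: REJECT

Trace:
initial (ε-close {0}): {0,1,2}
'a' @ 1: {3,4}
'd' @ 2: {1,2,5}  ✓accept
'b' @ 3: {}  — dead — no transitions
rest 'd' ignored (set empty)
after full input: {}  (accept=1 not in)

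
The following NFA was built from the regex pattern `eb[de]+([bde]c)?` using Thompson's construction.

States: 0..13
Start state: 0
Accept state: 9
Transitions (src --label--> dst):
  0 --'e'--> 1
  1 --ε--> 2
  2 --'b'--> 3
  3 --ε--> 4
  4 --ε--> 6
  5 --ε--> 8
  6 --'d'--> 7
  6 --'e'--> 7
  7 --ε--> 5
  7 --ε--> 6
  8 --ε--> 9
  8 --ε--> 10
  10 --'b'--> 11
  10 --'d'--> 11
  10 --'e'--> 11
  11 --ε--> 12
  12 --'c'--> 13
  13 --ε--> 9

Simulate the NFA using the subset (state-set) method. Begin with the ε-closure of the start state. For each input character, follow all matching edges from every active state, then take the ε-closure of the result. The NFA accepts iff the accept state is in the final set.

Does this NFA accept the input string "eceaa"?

start: ε-closure({0}) = {0}
'e' @ 1: {1,2}
'c' @ 2: {}  — dead — no transitions
rest 'eaa' ignored (set empty)
end set {} — state 9 not in

Answer: REJECT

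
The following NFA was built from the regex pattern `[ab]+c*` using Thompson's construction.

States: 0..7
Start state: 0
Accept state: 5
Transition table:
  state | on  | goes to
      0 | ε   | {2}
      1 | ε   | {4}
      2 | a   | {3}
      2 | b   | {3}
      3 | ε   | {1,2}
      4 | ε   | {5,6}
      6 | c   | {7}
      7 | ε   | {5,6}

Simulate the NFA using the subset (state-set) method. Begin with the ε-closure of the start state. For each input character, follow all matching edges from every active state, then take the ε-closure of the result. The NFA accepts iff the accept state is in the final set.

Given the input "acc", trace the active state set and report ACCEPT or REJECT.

S₀ = ε-closure({0}) = {0,2}
'a' @ 1: {1,2,3,4,5,6}  (accept∈set)
'c' @ 2: {5,6,7}  (accept∈set)
'c' @ 3: {5,6,7}  (accept∈set)
end set {5,6,7} — state 5 in

Answer: ACCEPT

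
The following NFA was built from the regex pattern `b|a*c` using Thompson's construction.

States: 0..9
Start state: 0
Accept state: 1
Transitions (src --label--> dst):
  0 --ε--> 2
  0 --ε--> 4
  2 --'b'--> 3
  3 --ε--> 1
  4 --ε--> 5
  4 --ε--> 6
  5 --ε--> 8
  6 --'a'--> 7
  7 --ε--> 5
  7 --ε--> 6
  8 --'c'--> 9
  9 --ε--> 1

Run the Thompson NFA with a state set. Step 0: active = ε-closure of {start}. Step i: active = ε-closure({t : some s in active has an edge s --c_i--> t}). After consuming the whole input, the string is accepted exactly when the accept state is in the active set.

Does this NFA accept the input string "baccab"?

Answer: REJECT

Steps:
start: ε-closure({0}) = {0,2,4,5,6,8}
'b' @ 1: {1,3}  ✓accept
'a' @ 2: {}  — state set empty
rest 'ccab' ignored (set empty)
end set {} — state 1 not in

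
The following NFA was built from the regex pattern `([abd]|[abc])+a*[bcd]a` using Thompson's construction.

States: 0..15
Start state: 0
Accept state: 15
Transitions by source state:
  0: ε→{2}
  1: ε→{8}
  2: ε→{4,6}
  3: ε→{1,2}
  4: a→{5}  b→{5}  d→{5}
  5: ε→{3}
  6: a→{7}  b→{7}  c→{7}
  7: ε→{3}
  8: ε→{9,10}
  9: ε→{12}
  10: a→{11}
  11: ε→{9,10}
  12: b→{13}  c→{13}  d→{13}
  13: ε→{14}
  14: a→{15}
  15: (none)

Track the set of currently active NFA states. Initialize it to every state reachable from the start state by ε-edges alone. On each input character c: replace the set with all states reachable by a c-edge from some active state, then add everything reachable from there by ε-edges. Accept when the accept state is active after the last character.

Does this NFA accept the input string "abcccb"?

start: ε-closure({0}) = {0,2,4,6}
'a' @ 1: {1,2,3,4,5,6,7,8,9,10,12}
'b' @ 2: {1,2,3,4,5,6,7,8,9,10,12,13,14}
'c' @ 3: {1,2,3,4,6,7,8,9,10,12,13,14}
'c' @ 4: {1,2,3,4,6,7,8,9,10,12,13,14}
'c' @ 5: {1,2,3,4,6,7,8,9,10,12,13,14}
'b' @ 6: {1,2,3,4,5,6,7,8,9,10,12,13,14}
end set {1,2,3,4,5,6,7,8,9,10,12,13,14} — state 15 not in

Answer: REJECT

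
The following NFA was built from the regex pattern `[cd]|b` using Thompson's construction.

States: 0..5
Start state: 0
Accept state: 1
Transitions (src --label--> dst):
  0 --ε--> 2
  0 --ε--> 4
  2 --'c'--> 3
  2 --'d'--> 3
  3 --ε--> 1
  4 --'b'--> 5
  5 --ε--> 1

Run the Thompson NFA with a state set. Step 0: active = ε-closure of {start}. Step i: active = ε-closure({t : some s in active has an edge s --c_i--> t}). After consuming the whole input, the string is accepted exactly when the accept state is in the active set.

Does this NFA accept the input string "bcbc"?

Answer: REJECT

Derivation:
initial (ε-close {0}): {0,2,4}
'b' @ 1: {1,5}  ✓accept
'c' @ 2: {}  — dead — no transitions
rest 'bc' ignored (set empty)
after full input: {}  (accept=1 not in)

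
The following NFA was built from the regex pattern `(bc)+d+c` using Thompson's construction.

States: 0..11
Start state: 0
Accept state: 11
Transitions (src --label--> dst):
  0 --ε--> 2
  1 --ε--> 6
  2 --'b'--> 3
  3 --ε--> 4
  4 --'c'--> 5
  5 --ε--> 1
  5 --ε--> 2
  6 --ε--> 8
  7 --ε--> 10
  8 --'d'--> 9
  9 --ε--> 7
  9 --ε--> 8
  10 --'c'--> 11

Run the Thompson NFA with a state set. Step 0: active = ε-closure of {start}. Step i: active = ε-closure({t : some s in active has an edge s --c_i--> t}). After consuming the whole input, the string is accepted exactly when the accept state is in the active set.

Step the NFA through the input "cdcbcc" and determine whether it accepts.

Answer: REJECT

Derivation:
start: ε-closure({0}) = {0,2}
'c' @ 1: {}  — state set empty
rest 'dcbcc' ignored (set empty)
after full input: {}  (accept=11 not in)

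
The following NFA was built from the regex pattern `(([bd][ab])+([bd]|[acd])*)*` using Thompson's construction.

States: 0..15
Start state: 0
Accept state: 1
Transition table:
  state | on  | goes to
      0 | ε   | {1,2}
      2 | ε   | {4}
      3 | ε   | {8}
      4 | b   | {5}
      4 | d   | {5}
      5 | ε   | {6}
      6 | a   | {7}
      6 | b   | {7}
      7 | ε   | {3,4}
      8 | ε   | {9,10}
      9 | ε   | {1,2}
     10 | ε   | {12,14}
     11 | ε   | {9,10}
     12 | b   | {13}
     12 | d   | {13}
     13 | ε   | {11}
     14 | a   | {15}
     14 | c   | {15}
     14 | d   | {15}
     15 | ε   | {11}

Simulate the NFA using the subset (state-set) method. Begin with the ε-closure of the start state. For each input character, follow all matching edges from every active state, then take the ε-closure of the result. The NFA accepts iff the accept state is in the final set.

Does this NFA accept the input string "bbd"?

Answer: ACCEPT

Trace:
S₀ = ε-closure({0}) = {0,1,2,4}
'b' @ 1: {5,6}
'b' @ 2: {1,2,3,4,7,8,9,10,12,14}  (accept∈set)
'd' @ 3: {1,2,4,5,6,9,10,11,12,13,14,15}  (accept∈set)
after full input: {1,2,4,5,6,9,10,11,12,13,14,15}  (accept=1 in)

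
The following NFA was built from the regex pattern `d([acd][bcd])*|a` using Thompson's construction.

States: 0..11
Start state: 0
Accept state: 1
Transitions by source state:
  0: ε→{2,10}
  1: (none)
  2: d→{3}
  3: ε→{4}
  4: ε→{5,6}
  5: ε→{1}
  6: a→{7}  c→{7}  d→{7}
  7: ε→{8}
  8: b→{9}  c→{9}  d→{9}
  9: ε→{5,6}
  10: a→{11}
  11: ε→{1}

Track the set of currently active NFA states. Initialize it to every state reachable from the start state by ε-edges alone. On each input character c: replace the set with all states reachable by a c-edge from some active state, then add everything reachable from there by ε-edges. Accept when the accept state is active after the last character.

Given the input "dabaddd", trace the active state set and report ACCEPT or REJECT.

S₀ = ε-closure({0}) = {0,2,10}
'd' @ 1: {1,3,4,5,6}  [accepting]
'a' @ 2: {7,8}
'b' @ 3: {1,5,6,9}  [accepting]
'a' @ 4: {7,8}
'd' @ 5: {1,5,6,9}  [accepting]
'd' @ 6: {7,8}
'd' @ 7: {1,5,6,9}  [accepting]
after full input: {1,5,6,9}  (accept=1 in)

Answer: ACCEPT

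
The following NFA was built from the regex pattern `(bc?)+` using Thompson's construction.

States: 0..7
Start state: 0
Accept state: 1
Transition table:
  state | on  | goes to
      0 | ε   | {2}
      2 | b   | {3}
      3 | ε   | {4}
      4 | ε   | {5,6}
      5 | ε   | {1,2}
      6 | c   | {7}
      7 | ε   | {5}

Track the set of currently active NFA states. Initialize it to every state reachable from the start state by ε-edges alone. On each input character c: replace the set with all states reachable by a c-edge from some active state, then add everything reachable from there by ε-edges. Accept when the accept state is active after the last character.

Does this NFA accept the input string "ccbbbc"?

Answer: REJECT

Trace:
start: ε-closure({0}) = {0,2}
'c' @ 1: {}  — state set empty
rest 'cbbbc' ignored (set empty)
end set {} — state 1 not in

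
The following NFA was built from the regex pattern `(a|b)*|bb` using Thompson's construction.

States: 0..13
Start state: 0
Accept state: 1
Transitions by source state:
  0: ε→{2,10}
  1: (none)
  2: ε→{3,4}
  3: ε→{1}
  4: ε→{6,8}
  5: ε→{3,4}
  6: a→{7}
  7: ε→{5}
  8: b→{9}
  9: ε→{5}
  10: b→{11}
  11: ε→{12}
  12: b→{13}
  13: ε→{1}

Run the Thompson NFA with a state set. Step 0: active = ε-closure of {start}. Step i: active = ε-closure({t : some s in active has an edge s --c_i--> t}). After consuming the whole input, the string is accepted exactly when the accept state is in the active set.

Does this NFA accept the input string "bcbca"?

initial (ε-close {0}): {0,1,2,3,4,6,8,10}
'b' @ 1: {1,3,4,5,6,8,9,11,12}  [accepting]
'c' @ 2: {}  — no active states
rest 'bca' ignored (set empty)
final: {}; accept 1 not in set

Answer: REJECT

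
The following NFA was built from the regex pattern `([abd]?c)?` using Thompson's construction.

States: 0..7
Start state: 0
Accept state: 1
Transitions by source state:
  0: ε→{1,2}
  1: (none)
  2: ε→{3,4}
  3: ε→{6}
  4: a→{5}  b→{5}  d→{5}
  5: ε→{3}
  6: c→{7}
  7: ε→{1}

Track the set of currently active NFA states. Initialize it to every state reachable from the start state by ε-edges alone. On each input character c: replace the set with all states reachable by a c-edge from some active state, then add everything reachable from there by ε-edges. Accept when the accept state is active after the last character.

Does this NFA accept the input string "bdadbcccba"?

Answer: REJECT

Steps:
initial (ε-close {0}): {0,1,2,3,4,6}
'b' @ 1: {3,5,6}
'd' @ 2: {}  — dead — no transitions
rest 'adbcccba' ignored (set empty)
after full input: {}  (accept=1 not in)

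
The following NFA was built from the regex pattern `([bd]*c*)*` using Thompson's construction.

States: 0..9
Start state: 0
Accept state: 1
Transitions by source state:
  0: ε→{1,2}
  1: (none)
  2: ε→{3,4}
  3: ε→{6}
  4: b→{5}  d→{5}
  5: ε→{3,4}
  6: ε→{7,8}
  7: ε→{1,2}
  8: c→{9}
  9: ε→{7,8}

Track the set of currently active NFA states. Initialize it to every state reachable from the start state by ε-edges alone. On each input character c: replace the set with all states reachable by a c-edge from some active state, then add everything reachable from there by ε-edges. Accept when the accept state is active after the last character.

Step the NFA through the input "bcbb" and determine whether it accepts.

Answer: ACCEPT

Steps:
initial (ε-close {0}): {0,1,2,3,4,6,7,8}
'b' @ 1: {1,2,3,4,5,6,7,8}  [accepting]
'c' @ 2: {1,2,3,4,6,7,8,9}  [accepting]
'b' @ 3: {1,2,3,4,5,6,7,8}  [accepting]
'b' @ 4: {1,2,3,4,5,6,7,8}  [accepting]
end set {1,2,3,4,5,6,7,8} — state 1 in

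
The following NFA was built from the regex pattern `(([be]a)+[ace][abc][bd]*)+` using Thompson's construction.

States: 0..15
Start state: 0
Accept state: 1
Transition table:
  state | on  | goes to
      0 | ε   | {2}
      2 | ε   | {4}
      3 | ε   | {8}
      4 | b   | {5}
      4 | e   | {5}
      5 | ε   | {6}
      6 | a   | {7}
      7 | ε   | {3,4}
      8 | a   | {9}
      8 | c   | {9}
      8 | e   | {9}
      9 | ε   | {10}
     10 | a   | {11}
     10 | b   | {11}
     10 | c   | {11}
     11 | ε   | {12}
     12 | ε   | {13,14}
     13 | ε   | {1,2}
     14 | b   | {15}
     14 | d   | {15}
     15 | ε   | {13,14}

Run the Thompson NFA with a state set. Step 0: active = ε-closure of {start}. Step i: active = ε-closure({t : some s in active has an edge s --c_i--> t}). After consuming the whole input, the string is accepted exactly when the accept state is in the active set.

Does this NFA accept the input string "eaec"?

Answer: ACCEPT

Trace:
initial (ε-close {0}): {0,2,4}
'e' @ 1: {5,6}
'a' @ 2: {3,4,7,8}
'e' @ 3: {5,6,9,10}
'c' @ 4: {1,2,4,11,12,13,14}  (accept∈set)
after full input: {1,2,4,11,12,13,14}  (accept=1 in)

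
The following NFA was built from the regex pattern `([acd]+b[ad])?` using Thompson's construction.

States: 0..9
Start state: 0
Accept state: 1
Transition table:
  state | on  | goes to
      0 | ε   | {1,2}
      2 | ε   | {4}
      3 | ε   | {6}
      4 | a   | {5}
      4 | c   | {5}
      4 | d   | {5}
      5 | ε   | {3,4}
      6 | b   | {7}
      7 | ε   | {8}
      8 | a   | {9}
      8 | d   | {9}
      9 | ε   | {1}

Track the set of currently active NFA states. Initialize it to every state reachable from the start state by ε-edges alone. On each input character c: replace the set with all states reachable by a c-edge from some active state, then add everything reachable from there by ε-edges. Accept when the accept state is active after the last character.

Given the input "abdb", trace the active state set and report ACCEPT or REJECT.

Answer: REJECT

Trace:
initial (ε-close {0}): {0,1,2,4}
'a' @ 1: {3,4,5,6}
'b' @ 2: {7,8}
'd' @ 3: {1,9}  ✓accept
'b' @ 4: {}  — state set empty
after full input: {}  (accept=1 not in)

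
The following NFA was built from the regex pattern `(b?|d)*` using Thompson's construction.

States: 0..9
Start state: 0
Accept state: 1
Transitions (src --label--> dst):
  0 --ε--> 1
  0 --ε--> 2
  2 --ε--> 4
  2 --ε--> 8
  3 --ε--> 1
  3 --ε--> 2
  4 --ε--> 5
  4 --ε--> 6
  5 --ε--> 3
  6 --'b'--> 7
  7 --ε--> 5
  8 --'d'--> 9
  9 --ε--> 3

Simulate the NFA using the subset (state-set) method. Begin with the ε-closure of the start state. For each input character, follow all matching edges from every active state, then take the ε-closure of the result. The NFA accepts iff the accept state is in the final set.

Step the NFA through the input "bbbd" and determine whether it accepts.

Answer: ACCEPT

Trace:
initial (ε-close {0}): {0,1,2,3,4,5,6,8}
'b' @ 1: {1,2,3,4,5,6,7,8}  (accept∈set)
'b' @ 2: {1,2,3,4,5,6,7,8}  (accept∈set)
'b' @ 3: {1,2,3,4,5,6,7,8}  (accept∈set)
'd' @ 4: {1,2,3,4,5,6,8,9}  (accept∈set)
end set {1,2,3,4,5,6,8,9} — state 1 in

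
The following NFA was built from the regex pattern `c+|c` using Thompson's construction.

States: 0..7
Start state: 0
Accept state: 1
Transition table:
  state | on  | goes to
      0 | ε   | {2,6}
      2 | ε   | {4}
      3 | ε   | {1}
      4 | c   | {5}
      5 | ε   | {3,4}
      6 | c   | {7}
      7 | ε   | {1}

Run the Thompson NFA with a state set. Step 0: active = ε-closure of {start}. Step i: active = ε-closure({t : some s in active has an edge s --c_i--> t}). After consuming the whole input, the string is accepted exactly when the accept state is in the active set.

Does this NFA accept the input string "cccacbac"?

Answer: REJECT

Steps:
start: ε-closure({0}) = {0,2,4,6}
'c' @ 1: {1,3,4,5,7}  [accepting]
'c' @ 2: {1,3,4,5}  [accepting]
'c' @ 3: {1,3,4,5}  [accepting]
'a' @ 4: {}  — state set empty
rest 'cbac' ignored (set empty)
end set {} — state 1 not in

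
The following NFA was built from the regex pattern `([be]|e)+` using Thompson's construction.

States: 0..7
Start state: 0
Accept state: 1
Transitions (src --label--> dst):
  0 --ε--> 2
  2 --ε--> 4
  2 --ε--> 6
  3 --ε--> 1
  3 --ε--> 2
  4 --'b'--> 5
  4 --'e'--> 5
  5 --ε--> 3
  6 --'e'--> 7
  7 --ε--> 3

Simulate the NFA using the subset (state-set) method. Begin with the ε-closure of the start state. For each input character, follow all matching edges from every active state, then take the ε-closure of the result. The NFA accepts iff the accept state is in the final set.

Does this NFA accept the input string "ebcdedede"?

Answer: REJECT

Derivation:
S₀ = ε-closure({0}) = {0,2,4,6}
'e' @ 1: {1,2,3,4,5,6,7}  ✓accept
'b' @ 2: {1,2,3,4,5,6}  ✓accept
'c' @ 3: {}  — dead — no transitions
rest 'dedede' ignored (set empty)
final: {}; accept 1 not in set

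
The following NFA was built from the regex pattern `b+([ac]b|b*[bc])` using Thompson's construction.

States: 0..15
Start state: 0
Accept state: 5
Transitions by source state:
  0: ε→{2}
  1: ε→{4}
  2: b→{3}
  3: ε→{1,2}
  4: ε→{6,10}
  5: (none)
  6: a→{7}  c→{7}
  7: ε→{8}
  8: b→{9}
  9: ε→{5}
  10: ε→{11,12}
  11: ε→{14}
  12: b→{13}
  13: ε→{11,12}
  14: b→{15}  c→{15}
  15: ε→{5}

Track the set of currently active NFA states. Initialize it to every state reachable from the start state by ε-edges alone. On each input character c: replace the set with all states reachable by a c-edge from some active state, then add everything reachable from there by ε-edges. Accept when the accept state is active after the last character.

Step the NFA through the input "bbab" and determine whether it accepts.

initial (ε-close {0}): {0,2}
'b' @ 1: {1,2,3,4,6,10,11,12,14}
'b' @ 2: {1,2,3,4,5,6,10,11,12,13,14,15}  (accept∈set)
'a' @ 3: {7,8}
'b' @ 4: {5,9}  (accept∈set)
end set {5,9} — state 5 in

Answer: ACCEPT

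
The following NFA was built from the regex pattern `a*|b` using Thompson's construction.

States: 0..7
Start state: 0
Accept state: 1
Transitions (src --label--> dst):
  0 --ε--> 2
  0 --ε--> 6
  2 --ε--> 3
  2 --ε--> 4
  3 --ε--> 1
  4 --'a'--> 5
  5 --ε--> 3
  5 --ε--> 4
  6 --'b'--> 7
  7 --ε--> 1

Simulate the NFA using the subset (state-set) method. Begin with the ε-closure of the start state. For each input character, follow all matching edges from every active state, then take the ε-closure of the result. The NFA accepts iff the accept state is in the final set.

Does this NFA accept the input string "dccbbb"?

start: ε-closure({0}) = {0,1,2,3,4,6}
'd' @ 1: {}  — dead — no transitions
rest 'ccbbb' ignored (set empty)
after full input: {}  (accept=1 not in)

Answer: REJECT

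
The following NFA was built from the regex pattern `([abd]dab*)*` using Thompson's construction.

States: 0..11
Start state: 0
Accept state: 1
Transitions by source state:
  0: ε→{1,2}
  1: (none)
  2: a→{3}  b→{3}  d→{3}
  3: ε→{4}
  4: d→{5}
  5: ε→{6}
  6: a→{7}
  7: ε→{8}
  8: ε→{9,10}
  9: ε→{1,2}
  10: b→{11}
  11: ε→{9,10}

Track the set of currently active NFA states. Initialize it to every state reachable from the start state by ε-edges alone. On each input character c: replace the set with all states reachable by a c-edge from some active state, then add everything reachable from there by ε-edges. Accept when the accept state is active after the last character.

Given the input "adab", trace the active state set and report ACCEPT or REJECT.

S₀ = ε-closure({0}) = {0,1,2}
'a' @ 1: {3,4}
'd' @ 2: {5,6}
'a' @ 3: {1,2,7,8,9,10}  (accept∈set)
'b' @ 4: {1,2,3,4,9,10,11}  (accept∈set)
end set {1,2,3,4,9,10,11} — state 1 in

Answer: ACCEPT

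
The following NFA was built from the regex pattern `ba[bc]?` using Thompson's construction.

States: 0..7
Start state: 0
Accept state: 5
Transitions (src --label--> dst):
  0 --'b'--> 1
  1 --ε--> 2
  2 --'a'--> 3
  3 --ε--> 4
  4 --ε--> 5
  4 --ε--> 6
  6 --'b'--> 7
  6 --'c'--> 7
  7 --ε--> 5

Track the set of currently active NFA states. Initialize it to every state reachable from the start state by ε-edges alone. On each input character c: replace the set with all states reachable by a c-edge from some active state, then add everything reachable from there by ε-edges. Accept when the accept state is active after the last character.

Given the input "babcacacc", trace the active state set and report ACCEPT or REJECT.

Answer: REJECT

Trace:
S₀ = ε-closure({0}) = {0}
'b' @ 1: {1,2}
'a' @ 2: {3,4,5,6}  (accept∈set)
'b' @ 3: {5,7}  (accept∈set)
'c' @ 4: {}  — no active states
rest 'acacc' ignored (set empty)
end set {} — state 5 not in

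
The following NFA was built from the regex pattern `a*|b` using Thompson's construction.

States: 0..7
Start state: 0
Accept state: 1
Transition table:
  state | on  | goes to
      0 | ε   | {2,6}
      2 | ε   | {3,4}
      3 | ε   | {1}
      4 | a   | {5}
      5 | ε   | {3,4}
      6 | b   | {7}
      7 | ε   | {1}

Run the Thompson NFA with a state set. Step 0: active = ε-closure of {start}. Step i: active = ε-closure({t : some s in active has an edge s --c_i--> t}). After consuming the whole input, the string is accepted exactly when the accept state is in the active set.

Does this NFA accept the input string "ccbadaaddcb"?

start: ε-closure({0}) = {0,1,2,3,4,6}
'c' @ 1: {}  — state set empty
rest 'cbadaaddcb' ignored (set empty)
after full input: {}  (accept=1 not in)

Answer: REJECT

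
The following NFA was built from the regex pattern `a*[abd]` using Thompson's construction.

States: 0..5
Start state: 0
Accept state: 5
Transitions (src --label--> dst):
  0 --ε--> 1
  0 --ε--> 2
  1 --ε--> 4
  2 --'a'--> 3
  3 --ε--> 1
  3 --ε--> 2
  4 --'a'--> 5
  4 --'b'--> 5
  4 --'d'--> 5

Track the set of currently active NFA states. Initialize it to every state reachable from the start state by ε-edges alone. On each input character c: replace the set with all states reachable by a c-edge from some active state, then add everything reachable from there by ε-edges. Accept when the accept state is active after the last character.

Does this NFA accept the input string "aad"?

Answer: ACCEPT

Steps:
start: ε-closure({0}) = {0,1,2,4}
'a' @ 1: {1,2,3,4,5}  (accept∈set)
'a' @ 2: {1,2,3,4,5}  (accept∈set)
'd' @ 3: {5}  (accept∈set)
final: {5}; accept 5 in set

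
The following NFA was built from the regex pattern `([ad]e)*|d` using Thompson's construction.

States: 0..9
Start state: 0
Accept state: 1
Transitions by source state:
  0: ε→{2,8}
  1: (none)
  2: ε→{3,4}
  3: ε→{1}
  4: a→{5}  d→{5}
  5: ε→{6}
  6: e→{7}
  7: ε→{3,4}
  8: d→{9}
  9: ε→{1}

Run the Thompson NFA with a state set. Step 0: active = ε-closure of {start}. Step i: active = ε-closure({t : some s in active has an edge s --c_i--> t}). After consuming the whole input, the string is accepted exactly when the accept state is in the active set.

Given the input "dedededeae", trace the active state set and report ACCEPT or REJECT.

initial (ε-close {0}): {0,1,2,3,4,8}
'd' @ 1: {1,5,6,9}  [accepting]
'e' @ 2: {1,3,4,7}  [accepting]
'd' @ 3: {5,6}
'e' @ 4: {1,3,4,7}  [accepting]
'd' @ 5: {5,6}
'e' @ 6: {1,3,4,7}  [accepting]
'd' @ 7: {5,6}
'e' @ 8: {1,3,4,7}  [accepting]
'a' @ 9: {5,6}
'e' @ 10: {1,3,4,7}  [accepting]
end set {1,3,4,7} — state 1 in

Answer: ACCEPT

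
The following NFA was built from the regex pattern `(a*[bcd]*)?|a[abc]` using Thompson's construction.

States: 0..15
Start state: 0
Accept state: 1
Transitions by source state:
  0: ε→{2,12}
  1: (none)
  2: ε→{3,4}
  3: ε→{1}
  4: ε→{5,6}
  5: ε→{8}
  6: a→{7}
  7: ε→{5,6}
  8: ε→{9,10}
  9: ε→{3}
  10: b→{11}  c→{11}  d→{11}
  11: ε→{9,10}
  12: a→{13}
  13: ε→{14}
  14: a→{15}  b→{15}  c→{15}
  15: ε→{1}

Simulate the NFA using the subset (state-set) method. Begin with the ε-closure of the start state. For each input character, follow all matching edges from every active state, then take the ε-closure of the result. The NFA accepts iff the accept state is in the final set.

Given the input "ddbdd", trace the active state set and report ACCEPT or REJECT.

S₀ = ε-closure({0}) = {0,1,2,3,4,5,6,8,9,10,12}
'd' @ 1: {1,3,9,10,11}  [accepting]
'd' @ 2: {1,3,9,10,11}  [accepting]
'b' @ 3: {1,3,9,10,11}  [accepting]
'd' @ 4: {1,3,9,10,11}  [accepting]
'd' @ 5: {1,3,9,10,11}  [accepting]
after full input: {1,3,9,10,11}  (accept=1 in)

Answer: ACCEPT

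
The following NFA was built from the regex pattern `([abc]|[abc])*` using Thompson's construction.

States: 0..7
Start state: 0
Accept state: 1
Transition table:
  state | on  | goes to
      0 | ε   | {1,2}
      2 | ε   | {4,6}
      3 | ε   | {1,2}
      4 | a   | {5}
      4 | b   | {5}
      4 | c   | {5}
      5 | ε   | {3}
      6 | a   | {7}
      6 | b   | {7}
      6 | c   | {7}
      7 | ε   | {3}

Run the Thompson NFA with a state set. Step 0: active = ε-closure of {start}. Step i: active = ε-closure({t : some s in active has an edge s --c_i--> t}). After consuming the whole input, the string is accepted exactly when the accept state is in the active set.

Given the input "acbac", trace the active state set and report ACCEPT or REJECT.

initial (ε-close {0}): {0,1,2,4,6}
'a' @ 1: {1,2,3,4,5,6,7}  (accept∈set)
'c' @ 2: {1,2,3,4,5,6,7}  (accept∈set)
'b' @ 3: {1,2,3,4,5,6,7}  (accept∈set)
'a' @ 4: {1,2,3,4,5,6,7}  (accept∈set)
'c' @ 5: {1,2,3,4,5,6,7}  (accept∈set)
end set {1,2,3,4,5,6,7} — state 1 in

Answer: ACCEPT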